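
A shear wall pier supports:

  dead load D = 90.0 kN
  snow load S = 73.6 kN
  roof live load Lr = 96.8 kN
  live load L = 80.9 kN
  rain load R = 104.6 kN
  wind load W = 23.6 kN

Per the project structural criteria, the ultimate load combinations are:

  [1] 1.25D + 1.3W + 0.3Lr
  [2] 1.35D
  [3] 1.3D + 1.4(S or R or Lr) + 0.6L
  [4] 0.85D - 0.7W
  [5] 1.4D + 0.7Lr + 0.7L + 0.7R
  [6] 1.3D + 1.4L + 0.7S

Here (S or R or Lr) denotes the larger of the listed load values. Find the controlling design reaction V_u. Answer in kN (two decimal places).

(S or R or Lr) → R = 104.6 kN.
[1] 1.25(90.0) + 1.3(23.6) + 0.3(96.8) = 172.22
[2] 1.35(90.0) = 121.50
[3] 1.3(90.0) + 1.4(104.6) + 0.6(80.9) = 311.98
[4] 0.85(90.0) - 0.7(23.6) = 59.98
[5] 1.4(90.0) + 0.7(96.8) + 0.7(80.9) + 0.7(104.6) = 323.61
[6] 1.3(90.0) + 1.4(80.9) + 0.7(73.6) = 281.78
Combination 5 governs: V_u = 323.61 kN.

323.61 kN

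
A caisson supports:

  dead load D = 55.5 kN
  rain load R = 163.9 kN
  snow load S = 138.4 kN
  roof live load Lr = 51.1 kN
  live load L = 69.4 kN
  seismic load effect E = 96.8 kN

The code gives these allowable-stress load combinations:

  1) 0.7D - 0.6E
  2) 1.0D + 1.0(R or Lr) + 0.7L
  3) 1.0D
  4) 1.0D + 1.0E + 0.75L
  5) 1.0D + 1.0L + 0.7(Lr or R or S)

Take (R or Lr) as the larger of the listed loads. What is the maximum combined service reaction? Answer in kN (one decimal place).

(R or Lr) → R = 163.9 kN; (Lr or R or S) → R = 163.9 kN.
1) 0.7(55.5) - 0.6(96.8) = 38.9 - 58.1 = -19.2
2) 1.0(55.5) + 1.0(163.9) + 0.7(69.4) = 55.5 + 163.9 + 48.6 = 268.0
3) 1.0(55.5) = 55.5
4) 1.0(55.5) + 1.0(96.8) + 0.75(69.4) = 55.5 + 96.8 + 52.1 = 204.4
5) 1.0(55.5) + 1.0(69.4) + 0.7(163.9) = 55.5 + 69.4 + 114.7 = 239.6
Maximum is from combination 2.

268.0 kN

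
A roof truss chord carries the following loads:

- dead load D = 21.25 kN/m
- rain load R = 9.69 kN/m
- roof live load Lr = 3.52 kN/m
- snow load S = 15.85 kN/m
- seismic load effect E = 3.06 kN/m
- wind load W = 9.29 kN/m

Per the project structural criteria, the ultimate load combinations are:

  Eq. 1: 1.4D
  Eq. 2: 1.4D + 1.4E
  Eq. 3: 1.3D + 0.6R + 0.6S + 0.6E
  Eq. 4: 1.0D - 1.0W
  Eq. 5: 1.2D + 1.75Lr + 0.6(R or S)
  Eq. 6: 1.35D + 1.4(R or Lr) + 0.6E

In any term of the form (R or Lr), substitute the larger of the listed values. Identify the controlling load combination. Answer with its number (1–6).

Combination 3

(R or S) → S = 15.85 kN/m; (R or Lr) → R = 9.69 kN/m.
Eq. 1: 1.4(21.25) = 29.75
Eq. 2: 1.4(21.25) + 1.4(3.06) = 29.75 + 4.28 = 34.03
Eq. 3: 1.3(21.25) + 0.6(9.69) + 0.6(15.85) + 0.6(3.06) = 27.63 + 5.81 + 9.51 + 1.84 = 44.79
Eq. 4: 1.0(21.25) - 1.0(9.29) = 21.25 - 9.29 = 11.96
Eq. 5: 1.2(21.25) + 1.75(3.52) + 0.6(15.85) = 25.50 + 6.16 + 9.51 = 41.17
Eq. 6: 1.35(21.25) + 1.4(9.69) + 0.6(3.06) = 44.09
The largest value is 44.79 kN/m from combination 3.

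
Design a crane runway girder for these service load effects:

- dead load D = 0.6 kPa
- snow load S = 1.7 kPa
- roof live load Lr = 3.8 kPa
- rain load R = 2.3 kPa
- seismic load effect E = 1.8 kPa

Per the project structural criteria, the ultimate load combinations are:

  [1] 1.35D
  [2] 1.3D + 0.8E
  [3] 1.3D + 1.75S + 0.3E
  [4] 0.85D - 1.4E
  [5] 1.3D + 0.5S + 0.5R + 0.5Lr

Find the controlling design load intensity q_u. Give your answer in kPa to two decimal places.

4.68 kPa

[1] 1.35(0.6) = 0.81
[2] 1.3(0.6) + 0.8(1.8) = 0.78 + 1.44 = 2.22
[3] 1.3(0.6) + 1.75(1.7) + 0.3(1.8) = 0.78 + 2.98 + 0.54 = 4.30
[4] 0.85(0.6) - 1.4(1.8) = 0.51 - 2.52 = -2.01
[5] 1.3(0.6) + 0.5(1.7) + 0.5(2.3) + 0.5(3.8) = 0.78 + 0.85 + 1.15 + 1.90 = 4.68
Maximum is from combination 5.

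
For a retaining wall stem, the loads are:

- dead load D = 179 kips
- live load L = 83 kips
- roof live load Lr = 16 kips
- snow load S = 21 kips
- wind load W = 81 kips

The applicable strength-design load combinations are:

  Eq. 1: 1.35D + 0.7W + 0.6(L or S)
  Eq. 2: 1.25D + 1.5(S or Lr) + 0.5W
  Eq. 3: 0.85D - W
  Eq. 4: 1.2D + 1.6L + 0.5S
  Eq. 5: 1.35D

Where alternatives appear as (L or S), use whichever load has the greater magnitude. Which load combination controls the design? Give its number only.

Combination 4

(L or S) → L = 83 kips; (S or Lr) → S = 21 kips.
Eq. 1: 1.35(179) + 0.7(81) + 0.6(83) = 241.7 + 56.7 + 49.8 = 348.2
Eq. 2: 1.25(179) + 1.5(21) + 0.5(81) = 223.8 + 31.5 + 40.5 = 295.8
Eq. 3: 0.85(179) - 1.0(81) = 152.2 - 81.0 = 71.2
Eq. 4: 1.2(179) + 1.6(83) + 0.5(21) = 214.8 + 132.8 + 10.5 = 358.1
Eq. 5: 1.35(179) = 241.7
The largest value is 358.1 kips from combination 4.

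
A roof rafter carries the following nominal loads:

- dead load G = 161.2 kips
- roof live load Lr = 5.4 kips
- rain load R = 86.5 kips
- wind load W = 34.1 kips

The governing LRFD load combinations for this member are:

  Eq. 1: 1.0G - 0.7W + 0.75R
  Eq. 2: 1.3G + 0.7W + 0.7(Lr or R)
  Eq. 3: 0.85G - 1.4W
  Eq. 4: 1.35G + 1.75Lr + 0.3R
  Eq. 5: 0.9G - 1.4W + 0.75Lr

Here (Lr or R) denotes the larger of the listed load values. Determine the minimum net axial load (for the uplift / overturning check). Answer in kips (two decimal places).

89.28 kips

(Lr or R) → R = 86.5 kips.
Eq. 1: 1.0(161.2) - 0.7(34.1) + 0.75(86.5) = 161.20 - 23.87 + 64.88 = 202.21
Eq. 2: 1.3(161.2) + 0.7(34.1) + 0.7(86.5) = 209.56 + 23.87 + 60.55 = 293.98
Eq. 3: 0.85(161.2) - 1.4(34.1) = 137.02 - 47.74 = 89.28
Eq. 4: 1.35(161.2) + 1.75(5.4) + 0.3(86.5) = 217.62 + 9.45 + 25.95 = 253.02
Eq. 5: 0.9(161.2) - 1.4(34.1) + 0.75(5.4) = 145.08 - 47.74 + 4.05 = 101.39
Combination 3 gives the minimum: 89.28 kips.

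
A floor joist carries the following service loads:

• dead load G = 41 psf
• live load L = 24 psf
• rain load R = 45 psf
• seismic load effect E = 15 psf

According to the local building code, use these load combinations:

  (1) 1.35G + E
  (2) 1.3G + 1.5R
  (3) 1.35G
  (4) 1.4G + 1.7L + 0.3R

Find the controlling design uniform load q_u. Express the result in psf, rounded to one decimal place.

120.8 psf

(1) 1.35(41) + 1.0(15) = 70.4
(2) 1.3(41) + 1.5(45) = 120.8
(3) 1.35(41) = 55.4
(4) 1.4(41) + 1.7(24) + 0.3(45) = 111.7
Combination 2 governs: q_u = 120.8 psf.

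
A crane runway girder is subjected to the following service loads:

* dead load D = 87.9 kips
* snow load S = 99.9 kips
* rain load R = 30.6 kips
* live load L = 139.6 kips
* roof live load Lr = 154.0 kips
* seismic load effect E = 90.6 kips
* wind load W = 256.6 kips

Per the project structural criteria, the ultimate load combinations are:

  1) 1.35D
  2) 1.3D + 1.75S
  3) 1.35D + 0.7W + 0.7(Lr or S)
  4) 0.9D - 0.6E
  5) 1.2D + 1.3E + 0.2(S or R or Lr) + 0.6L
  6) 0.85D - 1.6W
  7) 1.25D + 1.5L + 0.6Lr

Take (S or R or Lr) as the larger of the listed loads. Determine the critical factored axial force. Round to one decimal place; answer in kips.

(Lr or S) → Lr = 154.0 kips; (S or R or Lr) → Lr = 154.0 kips.
1) 1.35(87.9) = 118.7
2) 1.3(87.9) + 1.75(99.9) = 114.3 + 174.8 = 289.1
3) 1.35(87.9) + 0.7(256.6) + 0.7(154.0) = 118.7 + 179.6 + 107.8 = 406.1
4) 0.9(87.9) - 0.6(90.6) = 24.8
5) 1.2(87.9) + 1.3(90.6) + 0.2(154.0) + 0.6(139.6) = 337.8
6) 0.85(87.9) - 1.6(256.6) = -335.8
7) 1.25(87.9) + 1.5(139.6) + 0.6(154.0) = 109.9 + 209.4 + 92.4 = 411.7
Maximum is from combination 7.

411.7 kips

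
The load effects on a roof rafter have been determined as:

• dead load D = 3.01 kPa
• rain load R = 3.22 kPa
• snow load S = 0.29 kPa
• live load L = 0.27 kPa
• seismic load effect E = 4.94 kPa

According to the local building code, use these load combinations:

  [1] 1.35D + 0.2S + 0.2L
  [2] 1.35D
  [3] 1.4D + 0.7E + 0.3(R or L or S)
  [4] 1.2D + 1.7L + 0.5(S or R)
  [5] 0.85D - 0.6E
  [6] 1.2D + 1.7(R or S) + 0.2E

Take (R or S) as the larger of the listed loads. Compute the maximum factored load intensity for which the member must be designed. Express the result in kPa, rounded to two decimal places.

(R or L or S) → R = 3.22 kPa; (S or R) → R = 3.22 kPa; (R or S) → R = 3.22 kPa.
[1] 1.35(3.01) + 0.2(0.29) + 0.2(0.27) = 4.18
[2] 1.35(3.01) = 4.06
[3] 1.4(3.01) + 0.7(4.94) + 0.3(3.22) = 4.21 + 3.46 + 0.97 = 8.64
[4] 1.2(3.01) + 1.7(0.27) + 0.5(3.22) = 3.61 + 0.46 + 1.61 = 5.68
[5] 0.85(3.01) - 0.6(4.94) = -0.41
[6] 1.2(3.01) + 1.7(3.22) + 0.2(4.94) = 3.61 + 5.47 + 0.99 = 10.07
The controlling combination is 6, giving 10.07 kPa.

10.07 kPa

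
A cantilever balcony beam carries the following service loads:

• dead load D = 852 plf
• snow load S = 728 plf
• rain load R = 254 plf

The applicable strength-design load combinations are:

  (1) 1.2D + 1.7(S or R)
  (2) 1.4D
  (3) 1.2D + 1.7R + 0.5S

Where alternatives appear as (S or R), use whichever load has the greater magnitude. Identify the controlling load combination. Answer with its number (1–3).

Combination 1

(S or R) → S = 728 plf.
(1) 1.2(852) + 1.7(728) = 1022.4 + 1237.6 = 2260.0
(2) 1.4(852) = 1192.8
(3) 1.2(852) + 1.7(254) + 0.5(728) = 1022.4 + 431.8 + 364.0 = 1818.2
The largest value is 2260.0 plf from combination 1.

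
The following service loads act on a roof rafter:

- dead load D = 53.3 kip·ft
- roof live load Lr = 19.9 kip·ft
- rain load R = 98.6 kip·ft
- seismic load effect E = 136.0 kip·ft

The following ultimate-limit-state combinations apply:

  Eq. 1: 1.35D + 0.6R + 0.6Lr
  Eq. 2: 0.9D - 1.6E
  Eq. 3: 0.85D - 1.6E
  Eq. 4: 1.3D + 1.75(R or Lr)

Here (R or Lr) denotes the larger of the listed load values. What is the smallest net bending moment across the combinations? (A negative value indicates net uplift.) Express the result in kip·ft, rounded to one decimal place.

(R or Lr) → R = 98.6 kip·ft.
Eq. 1: 1.35(53.3) + 0.6(98.6) + 0.6(19.9) = 72.0 + 59.2 + 11.9 = 143.1
Eq. 2: 0.9(53.3) - 1.6(136.0) = 48.0 - 217.6 = -169.6
Eq. 3: 0.85(53.3) - 1.6(136.0) = 45.3 - 217.6 = -172.3
Eq. 4: 1.3(53.3) + 1.75(98.6) = 241.8
Combination 3 gives the minimum: -172.3 kip·ft.

-172.3 kip·ft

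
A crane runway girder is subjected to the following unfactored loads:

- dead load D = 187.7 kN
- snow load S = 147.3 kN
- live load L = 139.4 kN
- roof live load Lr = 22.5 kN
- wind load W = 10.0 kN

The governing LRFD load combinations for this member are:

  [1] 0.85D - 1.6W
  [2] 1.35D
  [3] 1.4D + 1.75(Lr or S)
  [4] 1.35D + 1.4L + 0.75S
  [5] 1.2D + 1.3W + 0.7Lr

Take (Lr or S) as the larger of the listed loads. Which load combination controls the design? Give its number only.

Combination 4

(Lr or S) → S = 147.3 kN.
[1] 0.85(187.7) - 1.6(10.0) = 143.55
[2] 1.35(187.7) = 253.40
[3] 1.4(187.7) + 1.75(147.3) = 520.56
[4] 1.35(187.7) + 1.4(139.4) + 0.75(147.3) = 559.03
[5] 1.2(187.7) + 1.3(10.0) + 0.7(22.5) = 253.99
The largest value is 559.03 kN from combination 4.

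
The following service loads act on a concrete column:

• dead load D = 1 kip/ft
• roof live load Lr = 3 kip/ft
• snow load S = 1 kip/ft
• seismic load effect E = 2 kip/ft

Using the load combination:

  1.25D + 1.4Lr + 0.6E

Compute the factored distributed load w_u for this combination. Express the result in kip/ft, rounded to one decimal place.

6.7 kip/ft

1.25(1) + 1.4(3) + 0.6(2) = 1.3 + 4.2 + 1.2 = 6.7
w_u = 6.7 kip/ft.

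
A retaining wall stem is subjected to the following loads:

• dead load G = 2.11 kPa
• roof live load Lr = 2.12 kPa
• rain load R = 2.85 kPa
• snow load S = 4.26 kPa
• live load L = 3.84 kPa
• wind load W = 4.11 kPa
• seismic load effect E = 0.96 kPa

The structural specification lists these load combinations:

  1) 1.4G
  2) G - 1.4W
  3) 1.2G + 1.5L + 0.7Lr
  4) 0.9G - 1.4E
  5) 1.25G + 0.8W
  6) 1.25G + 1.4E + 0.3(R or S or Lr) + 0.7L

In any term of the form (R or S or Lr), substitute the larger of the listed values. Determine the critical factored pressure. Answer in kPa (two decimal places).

9.78 kPa

(R or S or Lr) → S = 4.26 kPa.
1) 1.4(2.11) = 2.95
2) 1.0(2.11) - 1.4(4.11) = 2.11 - 5.75 = -3.64
3) 1.2(2.11) + 1.5(3.84) + 0.7(2.12) = 9.78
4) 0.9(2.11) - 1.4(0.96) = 1.90 - 1.34 = 0.56
5) 1.25(2.11) + 0.8(4.11) = 2.64 + 3.29 = 5.93
6) 1.25(2.11) + 1.4(0.96) + 0.3(4.26) + 0.7(3.84) = 2.64 + 1.34 + 1.28 + 2.69 = 7.95
Maximum is from combination 3.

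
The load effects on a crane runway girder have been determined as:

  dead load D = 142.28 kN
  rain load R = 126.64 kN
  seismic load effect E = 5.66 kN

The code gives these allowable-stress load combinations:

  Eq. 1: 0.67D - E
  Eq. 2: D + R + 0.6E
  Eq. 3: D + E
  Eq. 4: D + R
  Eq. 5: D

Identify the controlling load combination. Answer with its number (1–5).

Combination 2

Eq. 1: 0.67(142.28) - 1.0(5.66) = 89.67
Eq. 2: 1.0(142.28) + 1.0(126.64) + 0.6(5.66) = 272.32
Eq. 3: 1.0(142.28) + 1.0(5.66) = 147.94
Eq. 4: 1.0(142.28) + 1.0(126.64) = 268.92
Eq. 5: 1.0(142.28) = 142.28
The largest value is 272.32 kN from combination 2.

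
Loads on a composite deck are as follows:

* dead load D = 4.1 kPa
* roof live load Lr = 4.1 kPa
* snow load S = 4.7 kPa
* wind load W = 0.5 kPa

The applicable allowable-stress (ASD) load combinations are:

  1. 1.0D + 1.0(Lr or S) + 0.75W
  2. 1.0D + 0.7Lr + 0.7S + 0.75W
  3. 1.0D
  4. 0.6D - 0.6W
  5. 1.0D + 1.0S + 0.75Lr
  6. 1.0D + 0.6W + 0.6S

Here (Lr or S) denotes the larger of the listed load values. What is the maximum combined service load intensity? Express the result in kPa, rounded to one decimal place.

11.9 kPa

(Lr or S) → S = 4.7 kPa.
1. 1.0(4.1) + 1.0(4.7) + 0.75(0.5) = 9.2
2. 1.0(4.1) + 0.7(4.1) + 0.7(4.7) + 0.75(0.5) = 10.6
3. 1.0(4.1) = 4.1
4. 0.6(4.1) - 0.6(0.5) = 2.2
5. 1.0(4.1) + 1.0(4.7) + 0.75(4.1) = 11.9
6. 1.0(4.1) + 0.6(0.5) + 0.6(4.7) = 7.2
Combination 5 governs: q = 11.9 kPa.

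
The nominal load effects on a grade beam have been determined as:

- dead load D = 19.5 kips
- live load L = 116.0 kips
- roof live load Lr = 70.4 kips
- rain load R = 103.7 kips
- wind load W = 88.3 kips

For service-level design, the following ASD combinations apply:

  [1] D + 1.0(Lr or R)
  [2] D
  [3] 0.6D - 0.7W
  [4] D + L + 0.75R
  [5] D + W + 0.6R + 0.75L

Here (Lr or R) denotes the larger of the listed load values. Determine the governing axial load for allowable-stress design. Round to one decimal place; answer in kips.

257.0 kips

(Lr or R) → R = 103.7 kips.
[1] 1.0(19.5) + 1.0(103.7) = 19.5 + 103.7 = 123.2
[2] 1.0(19.5) = 19.5
[3] 0.6(19.5) - 0.7(88.3) = 11.7 - 61.8 = -50.1
[4] 1.0(19.5) + 1.0(116.0) + 0.75(103.7) = 19.5 + 116.0 + 77.8 = 213.3
[5] 1.0(19.5) + 1.0(88.3) + 0.6(103.7) + 0.75(116.0) = 19.5 + 88.3 + 62.2 + 87.0 = 257.0
The controlling combination is 5, giving 257.0 kips.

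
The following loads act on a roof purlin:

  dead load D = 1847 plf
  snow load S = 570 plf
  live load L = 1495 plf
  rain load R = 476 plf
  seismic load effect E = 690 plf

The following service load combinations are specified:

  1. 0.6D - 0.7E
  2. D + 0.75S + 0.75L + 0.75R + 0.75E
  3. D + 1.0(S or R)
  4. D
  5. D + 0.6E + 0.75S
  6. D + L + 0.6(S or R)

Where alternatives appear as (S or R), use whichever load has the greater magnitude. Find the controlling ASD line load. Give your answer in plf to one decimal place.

(S or R) → S = 570 plf.
1. 0.6(1847) - 0.7(690) = 1108.2 - 483.0 = 625.2
2. 1.0(1847) + 0.75(570) + 0.75(1495) + 0.75(476) + 0.75(690) = 1847.0 + 427.5 + 1121.3 + 357.0 + 517.5 = 4270.3
3. 1.0(1847) + 1.0(570) = 1847.0 + 570.0 = 2417.0
4. 1.0(1847) = 1847.0
5. 1.0(1847) + 0.6(690) + 0.75(570) = 1847.0 + 414.0 + 427.5 = 2688.5
6. 1.0(1847) + 1.0(1495) + 0.6(570) = 1847.0 + 1495.0 + 342.0 = 3684.0
Maximum is from combination 2.

4270.3 plf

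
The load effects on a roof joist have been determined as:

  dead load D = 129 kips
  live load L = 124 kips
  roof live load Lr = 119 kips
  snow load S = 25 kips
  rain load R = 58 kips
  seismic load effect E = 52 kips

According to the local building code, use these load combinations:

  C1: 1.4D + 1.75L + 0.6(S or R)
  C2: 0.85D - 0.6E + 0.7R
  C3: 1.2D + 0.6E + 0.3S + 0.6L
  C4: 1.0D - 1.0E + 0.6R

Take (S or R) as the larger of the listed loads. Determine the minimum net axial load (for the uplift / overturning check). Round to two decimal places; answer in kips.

(S or R) → R = 58 kips.
C1: 1.4(129) + 1.75(124) + 0.6(58) = 180.60 + 217.00 + 34.80 = 432.40
C2: 0.85(129) - 0.6(52) + 0.7(58) = 109.65 - 31.20 + 40.60 = 119.05
C3: 1.2(129) + 0.6(52) + 0.3(25) + 0.6(124) = 154.80 + 31.20 + 7.50 + 74.40 = 267.90
C4: 1.0(129) - 1.0(52) + 0.6(58) = 129.00 - 52.00 + 34.80 = 111.80
Combination 4 gives the minimum: 111.80 kips.

111.80 kips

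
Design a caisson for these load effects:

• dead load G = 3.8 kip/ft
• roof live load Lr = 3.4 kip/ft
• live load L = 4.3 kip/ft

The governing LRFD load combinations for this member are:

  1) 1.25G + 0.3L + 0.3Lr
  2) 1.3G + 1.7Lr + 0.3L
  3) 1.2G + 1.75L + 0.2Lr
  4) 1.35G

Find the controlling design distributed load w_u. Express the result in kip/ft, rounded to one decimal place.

1) 1.25(3.8) + 0.3(4.3) + 0.3(3.4) = 4.8 + 1.3 + 1.0 = 7.1
2) 1.3(3.8) + 1.7(3.4) + 0.3(4.3) = 4.9 + 5.8 + 1.3 = 12.0
3) 1.2(3.8) + 1.75(4.3) + 0.2(3.4) = 4.6 + 7.5 + 0.7 = 12.8
4) 1.35(3.8) = 5.1
The controlling combination is 3, giving 12.8 kip/ft.

12.8 kip/ft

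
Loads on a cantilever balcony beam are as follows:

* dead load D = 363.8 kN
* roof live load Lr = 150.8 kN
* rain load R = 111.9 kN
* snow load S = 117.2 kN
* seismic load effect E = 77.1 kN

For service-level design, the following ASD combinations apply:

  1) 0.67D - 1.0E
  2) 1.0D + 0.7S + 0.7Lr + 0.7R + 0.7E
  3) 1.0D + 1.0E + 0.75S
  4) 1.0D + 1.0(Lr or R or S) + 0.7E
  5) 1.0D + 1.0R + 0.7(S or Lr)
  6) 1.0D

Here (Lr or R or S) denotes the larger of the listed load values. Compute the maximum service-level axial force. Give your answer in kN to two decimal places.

(Lr or R or S) → Lr = 150.8 kN; (S or Lr) → Lr = 150.8 kN.
1) 0.67(363.8) - 1.0(77.1) = 166.65
2) 1.0(363.8) + 0.7(117.2) + 0.7(150.8) + 0.7(111.9) + 0.7(77.1) = 683.70
3) 1.0(363.8) + 1.0(77.1) + 0.75(117.2) = 528.80
4) 1.0(363.8) + 1.0(150.8) + 0.7(77.1) = 568.57
5) 1.0(363.8) + 1.0(111.9) + 0.7(150.8) = 581.26
6) 1.0(363.8) = 363.80
Maximum is from combination 2.

683.70 kN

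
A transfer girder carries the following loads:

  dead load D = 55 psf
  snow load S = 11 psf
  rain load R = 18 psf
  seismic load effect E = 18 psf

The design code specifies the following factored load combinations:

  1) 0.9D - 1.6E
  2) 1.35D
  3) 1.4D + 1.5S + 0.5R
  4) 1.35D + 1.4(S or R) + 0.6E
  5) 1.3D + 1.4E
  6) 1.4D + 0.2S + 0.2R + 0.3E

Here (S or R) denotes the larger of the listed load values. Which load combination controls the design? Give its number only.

Combination 4

(S or R) → R = 18 psf.
1) 0.9(55) - 1.6(18) = 49.5 - 28.8 = 20.7
2) 1.35(55) = 74.3
3) 1.4(55) + 1.5(11) + 0.5(18) = 77.0 + 16.5 + 9.0 = 102.5
4) 1.35(55) + 1.4(18) + 0.6(18) = 74.3 + 25.2 + 10.8 = 110.3
5) 1.3(55) + 1.4(18) = 71.5 + 25.2 = 96.7
6) 1.4(55) + 0.2(11) + 0.2(18) + 0.3(18) = 77.0 + 2.2 + 3.6 + 5.4 = 88.2
The largest value is 110.3 psf from combination 4.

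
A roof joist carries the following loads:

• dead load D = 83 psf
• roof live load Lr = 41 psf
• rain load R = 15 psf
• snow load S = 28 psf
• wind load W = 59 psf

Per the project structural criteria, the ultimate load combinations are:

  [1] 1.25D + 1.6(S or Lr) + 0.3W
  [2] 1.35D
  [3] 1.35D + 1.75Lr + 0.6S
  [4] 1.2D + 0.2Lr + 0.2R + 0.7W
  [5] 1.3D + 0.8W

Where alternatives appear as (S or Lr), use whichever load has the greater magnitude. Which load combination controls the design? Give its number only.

Combination 3

(S or Lr) → Lr = 41 psf.
[1] 1.25(83) + 1.6(41) + 0.3(59) = 103.75 + 65.60 + 17.70 = 187.05
[2] 1.35(83) = 112.05
[3] 1.35(83) + 1.75(41) + 0.6(28) = 112.05 + 71.75 + 16.80 = 200.60
[4] 1.2(83) + 0.2(41) + 0.2(15) + 0.7(59) = 99.60 + 8.20 + 3.00 + 41.30 = 152.10
[5] 1.3(83) + 0.8(59) = 107.90 + 47.20 = 155.10
The largest value is 200.60 psf from combination 3.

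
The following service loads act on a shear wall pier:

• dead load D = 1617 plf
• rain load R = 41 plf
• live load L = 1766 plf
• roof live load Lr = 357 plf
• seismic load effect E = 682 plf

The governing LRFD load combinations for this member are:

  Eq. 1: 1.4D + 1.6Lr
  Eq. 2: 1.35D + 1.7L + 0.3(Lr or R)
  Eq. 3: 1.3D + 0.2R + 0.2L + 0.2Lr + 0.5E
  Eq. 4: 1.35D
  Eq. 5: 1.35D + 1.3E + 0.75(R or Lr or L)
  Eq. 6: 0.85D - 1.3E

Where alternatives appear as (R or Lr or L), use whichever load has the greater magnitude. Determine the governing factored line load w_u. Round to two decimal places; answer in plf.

5292.25 plf

(Lr or R) → Lr = 357 plf; (R or Lr or L) → L = 1766 plf.
Eq. 1: 1.4(1617) + 1.6(357) = 2263.80 + 571.20 = 2835.00
Eq. 2: 1.35(1617) + 1.7(1766) + 0.3(357) = 2182.95 + 3002.20 + 107.10 = 5292.25
Eq. 3: 1.3(1617) + 0.2(41) + 0.2(1766) + 0.2(357) + 0.5(682) = 2102.10 + 8.20 + 353.20 + 71.40 + 341.00 = 2875.90
Eq. 4: 1.35(1617) = 2182.95
Eq. 5: 1.35(1617) + 1.3(682) + 0.75(1766) = 2182.95 + 886.60 + 1324.50 = 4394.05
Eq. 6: 0.85(1617) - 1.3(682) = 1374.45 - 886.60 = 487.85
The controlling combination is 2, giving 5292.25 plf.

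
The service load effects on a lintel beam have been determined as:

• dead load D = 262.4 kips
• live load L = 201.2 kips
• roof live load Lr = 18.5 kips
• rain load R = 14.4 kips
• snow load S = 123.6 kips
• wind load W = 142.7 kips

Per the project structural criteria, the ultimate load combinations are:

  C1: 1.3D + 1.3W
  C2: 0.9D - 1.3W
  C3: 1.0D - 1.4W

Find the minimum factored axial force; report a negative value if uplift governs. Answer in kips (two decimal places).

C1: 1.3(262.4) + 1.3(142.7) = 341.12 + 185.51 = 526.63
C2: 0.9(262.4) - 1.3(142.7) = 236.16 - 185.51 = 50.65
C3: 1.0(262.4) - 1.4(142.7) = 262.40 - 199.78 = 62.62
Combination 2 gives the minimum: 50.65 kips.

50.65 kips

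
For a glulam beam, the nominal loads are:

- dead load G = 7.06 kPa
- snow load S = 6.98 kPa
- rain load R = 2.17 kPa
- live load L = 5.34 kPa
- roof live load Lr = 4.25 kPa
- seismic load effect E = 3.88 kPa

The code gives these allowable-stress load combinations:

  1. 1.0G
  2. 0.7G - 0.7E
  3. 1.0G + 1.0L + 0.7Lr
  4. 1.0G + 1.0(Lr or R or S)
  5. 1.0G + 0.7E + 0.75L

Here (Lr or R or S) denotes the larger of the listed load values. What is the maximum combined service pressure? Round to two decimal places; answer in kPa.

15.38 kPa

(Lr or R or S) → S = 6.98 kPa.
1. 1.0(7.06) = 7.06
2. 0.7(7.06) - 0.7(3.88) = 2.23
3. 1.0(7.06) + 1.0(5.34) + 0.7(4.25) = 7.06 + 5.34 + 2.98 = 15.38
4. 1.0(7.06) + 1.0(6.98) = 7.06 + 6.98 = 14.04
5. 1.0(7.06) + 0.7(3.88) + 0.75(5.34) = 13.78
Combination 3 governs: p = 15.38 kPa.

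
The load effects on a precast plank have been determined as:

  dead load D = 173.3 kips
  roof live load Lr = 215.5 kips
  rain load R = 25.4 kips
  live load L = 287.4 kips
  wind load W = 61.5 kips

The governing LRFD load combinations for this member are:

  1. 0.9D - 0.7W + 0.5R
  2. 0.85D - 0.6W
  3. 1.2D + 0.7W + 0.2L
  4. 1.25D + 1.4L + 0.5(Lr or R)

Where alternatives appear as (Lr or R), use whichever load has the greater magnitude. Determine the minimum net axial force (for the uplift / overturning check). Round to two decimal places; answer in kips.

(Lr or R) → Lr = 215.5 kips.
1. 0.9(173.3) - 0.7(61.5) + 0.5(25.4) = 155.97 - 43.05 + 12.70 = 125.62
2. 0.85(173.3) - 0.6(61.5) = 147.31 - 36.90 = 110.41
3. 1.2(173.3) + 0.7(61.5) + 0.2(287.4) = 207.96 + 43.05 + 57.48 = 308.49
4. 1.25(173.3) + 1.4(287.4) + 0.5(215.5) = 216.63 + 402.36 + 107.75 = 726.74
Combination 2 gives the minimum: 110.41 kips.

110.41 kips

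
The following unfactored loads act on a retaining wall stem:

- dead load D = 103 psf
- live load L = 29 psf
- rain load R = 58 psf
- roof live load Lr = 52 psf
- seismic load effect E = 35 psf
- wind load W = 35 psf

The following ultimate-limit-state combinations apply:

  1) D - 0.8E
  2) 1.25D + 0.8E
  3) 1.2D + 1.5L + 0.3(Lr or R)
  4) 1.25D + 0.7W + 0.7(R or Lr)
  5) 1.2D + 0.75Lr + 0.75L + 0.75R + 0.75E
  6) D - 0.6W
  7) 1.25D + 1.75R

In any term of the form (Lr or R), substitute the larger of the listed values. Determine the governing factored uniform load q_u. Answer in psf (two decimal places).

(Lr or R) → R = 58 psf; (R or Lr) → R = 58 psf.
1) 1.0(103) - 0.8(35) = 75.00
2) 1.25(103) + 0.8(35) = 156.75
3) 1.2(103) + 1.5(29) + 0.3(58) = 184.50
4) 1.25(103) + 0.7(35) + 0.7(58) = 193.85
5) 1.2(103) + 0.75(52) + 0.75(29) + 0.75(58) + 0.75(35) = 254.10
6) 1.0(103) - 0.6(35) = 82.00
7) 1.25(103) + 1.75(58) = 230.25
The controlling combination is 5, giving 254.10 psf.

254.10 psf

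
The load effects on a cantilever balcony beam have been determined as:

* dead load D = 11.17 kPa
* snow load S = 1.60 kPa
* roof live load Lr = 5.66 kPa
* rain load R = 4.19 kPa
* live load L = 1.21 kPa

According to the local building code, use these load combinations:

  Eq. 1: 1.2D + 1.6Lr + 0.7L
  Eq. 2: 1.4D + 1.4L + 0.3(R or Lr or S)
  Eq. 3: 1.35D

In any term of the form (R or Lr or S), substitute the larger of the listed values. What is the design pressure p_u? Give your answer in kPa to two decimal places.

23.31 kPa

(R or Lr or S) → Lr = 5.66 kPa.
Eq. 1: 1.2(11.17) + 1.6(5.66) + 0.7(1.21) = 13.40 + 9.06 + 0.85 = 23.31
Eq. 2: 1.4(11.17) + 1.4(1.21) + 0.3(5.66) = 15.64 + 1.69 + 1.70 = 19.03
Eq. 3: 1.35(11.17) = 15.08
The controlling combination is 1, giving 23.31 kPa.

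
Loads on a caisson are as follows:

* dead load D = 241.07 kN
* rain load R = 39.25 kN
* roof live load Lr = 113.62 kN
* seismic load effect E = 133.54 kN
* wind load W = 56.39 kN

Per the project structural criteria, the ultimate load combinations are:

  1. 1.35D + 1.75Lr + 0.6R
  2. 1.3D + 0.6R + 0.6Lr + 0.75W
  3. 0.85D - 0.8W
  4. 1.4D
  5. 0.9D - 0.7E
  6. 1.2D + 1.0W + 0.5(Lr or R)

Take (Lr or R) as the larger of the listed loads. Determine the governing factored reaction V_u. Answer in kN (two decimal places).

(Lr or R) → Lr = 113.62 kN.
1. 1.35(241.07) + 1.75(113.62) + 0.6(39.25) = 325.44 + 198.84 + 23.55 = 547.83
2. 1.3(241.07) + 0.6(39.25) + 0.6(113.62) + 0.75(56.39) = 447.41
3. 0.85(241.07) - 0.8(56.39) = 204.91 - 45.11 = 159.80
4. 1.4(241.07) = 337.50
5. 0.9(241.07) - 0.7(133.54) = 123.49
6. 1.2(241.07) + 1.0(56.39) + 0.5(113.62) = 289.28 + 56.39 + 56.81 = 402.48
Maximum is from combination 1.

547.83 kN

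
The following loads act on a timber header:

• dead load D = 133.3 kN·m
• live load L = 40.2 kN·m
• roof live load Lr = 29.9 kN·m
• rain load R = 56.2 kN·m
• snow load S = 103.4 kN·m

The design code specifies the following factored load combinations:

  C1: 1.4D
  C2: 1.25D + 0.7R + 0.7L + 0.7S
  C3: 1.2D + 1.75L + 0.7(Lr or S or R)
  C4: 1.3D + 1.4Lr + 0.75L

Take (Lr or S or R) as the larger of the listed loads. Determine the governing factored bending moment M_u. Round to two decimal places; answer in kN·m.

306.49 kN·m

(Lr or S or R) → S = 103.4 kN·m.
C1: 1.4(133.3) = 186.62
C2: 1.25(133.3) + 0.7(56.2) + 0.7(40.2) + 0.7(103.4) = 166.63 + 39.34 + 28.14 + 72.38 = 306.49
C3: 1.2(133.3) + 1.75(40.2) + 0.7(103.4) = 159.96 + 70.35 + 72.38 = 302.69
C4: 1.3(133.3) + 1.4(29.9) + 0.75(40.2) = 173.29 + 41.86 + 30.15 = 245.30
The controlling combination is 2, giving 306.49 kN·m.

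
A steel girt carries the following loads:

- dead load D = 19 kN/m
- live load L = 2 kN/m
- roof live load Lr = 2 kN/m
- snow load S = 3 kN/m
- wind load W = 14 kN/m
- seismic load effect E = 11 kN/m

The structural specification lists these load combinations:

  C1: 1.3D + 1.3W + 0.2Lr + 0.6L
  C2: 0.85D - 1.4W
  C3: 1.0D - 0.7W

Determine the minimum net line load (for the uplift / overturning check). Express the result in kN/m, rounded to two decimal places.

-3.45 kN/m

C1: 1.3(19) + 1.3(14) + 0.2(2) + 0.6(2) = 24.70 + 18.20 + 0.40 + 1.20 = 44.50
C2: 0.85(19) - 1.4(14) = 16.15 - 19.60 = -3.45
C3: 1.0(19) - 0.7(14) = 19.00 - 9.80 = 9.20
Combination 2 gives the minimum: -3.45 kN/m.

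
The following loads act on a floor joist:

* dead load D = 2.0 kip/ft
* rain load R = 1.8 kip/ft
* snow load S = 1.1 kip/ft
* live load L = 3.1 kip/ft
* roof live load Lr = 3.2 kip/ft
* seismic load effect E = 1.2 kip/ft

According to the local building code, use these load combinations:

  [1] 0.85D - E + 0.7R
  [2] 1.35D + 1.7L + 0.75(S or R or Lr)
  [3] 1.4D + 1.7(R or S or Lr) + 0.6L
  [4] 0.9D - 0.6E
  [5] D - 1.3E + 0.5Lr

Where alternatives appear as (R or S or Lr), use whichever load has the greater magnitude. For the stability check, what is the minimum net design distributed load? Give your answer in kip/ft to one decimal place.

1.1 kip/ft

(S or R or Lr) → Lr = 3.2 kip/ft; (R or S or Lr) → Lr = 3.2 kip/ft.
[1] 0.85(2.0) - 1.0(1.2) + 0.7(1.8) = 1.7 - 1.2 + 1.3 = 1.8
[2] 1.35(2.0) + 1.7(3.1) + 0.75(3.2) = 2.7 + 5.3 + 2.4 = 10.4
[3] 1.4(2.0) + 1.7(3.2) + 0.6(3.1) = 2.8 + 5.4 + 1.9 = 10.1
[4] 0.9(2.0) - 0.6(1.2) = 1.8 - 0.7 = 1.1
[5] 1.0(2.0) - 1.3(1.2) + 0.5(3.2) = 2.0 - 1.6 + 1.6 = 2.0
Combination 4 gives the minimum: 1.1 kip/ft.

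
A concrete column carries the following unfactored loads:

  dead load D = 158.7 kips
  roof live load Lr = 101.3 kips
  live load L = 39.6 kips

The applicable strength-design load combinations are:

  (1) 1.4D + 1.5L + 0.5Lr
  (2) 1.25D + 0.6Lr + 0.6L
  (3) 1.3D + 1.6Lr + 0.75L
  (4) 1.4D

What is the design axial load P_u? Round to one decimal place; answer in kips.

(1) 1.4(158.7) + 1.5(39.6) + 0.5(101.3) = 332.2
(2) 1.25(158.7) + 0.6(101.3) + 0.6(39.6) = 282.9
(3) 1.3(158.7) + 1.6(101.3) + 0.75(39.6) = 206.3 + 162.1 + 29.7 = 398.1
(4) 1.4(158.7) = 222.2
Combination 3 governs: P_u = 398.1 kips.

398.1 kips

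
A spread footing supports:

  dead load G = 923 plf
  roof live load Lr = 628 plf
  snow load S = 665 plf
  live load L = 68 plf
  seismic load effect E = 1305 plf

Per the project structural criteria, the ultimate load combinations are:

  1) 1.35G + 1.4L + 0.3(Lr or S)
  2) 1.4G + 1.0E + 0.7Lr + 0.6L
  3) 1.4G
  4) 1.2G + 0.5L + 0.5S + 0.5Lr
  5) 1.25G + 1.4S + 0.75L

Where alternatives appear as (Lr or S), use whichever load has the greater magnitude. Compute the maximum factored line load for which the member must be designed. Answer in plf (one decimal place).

(Lr or S) → S = 665 plf.
1) 1.35(923) + 1.4(68) + 0.3(665) = 1246.1 + 95.2 + 199.5 = 1540.8
2) 1.4(923) + 1.0(1305) + 0.7(628) + 0.6(68) = 1292.2 + 1305.0 + 439.6 + 40.8 = 3077.6
3) 1.4(923) = 1292.2
4) 1.2(923) + 0.5(68) + 0.5(665) + 0.5(628) = 1107.6 + 34.0 + 332.5 + 314.0 = 1788.1
5) 1.25(923) + 1.4(665) + 0.75(68) = 1153.8 + 931.0 + 51.0 = 2135.8
The controlling combination is 2, giving 3077.6 plf.

3077.6 plf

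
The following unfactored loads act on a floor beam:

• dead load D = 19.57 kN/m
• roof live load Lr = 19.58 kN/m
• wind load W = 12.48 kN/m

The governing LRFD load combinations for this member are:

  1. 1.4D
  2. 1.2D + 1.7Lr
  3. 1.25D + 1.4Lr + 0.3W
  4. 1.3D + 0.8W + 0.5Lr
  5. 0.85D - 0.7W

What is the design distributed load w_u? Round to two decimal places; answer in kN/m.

56.77 kN/m

1. 1.4(19.57) = 27.40
2. 1.2(19.57) + 1.7(19.58) = 56.77
3. 1.25(19.57) + 1.4(19.58) + 0.3(12.48) = 55.62
4. 1.3(19.57) + 0.8(12.48) + 0.5(19.58) = 45.22
5. 0.85(19.57) - 0.7(12.48) = 7.90
The controlling combination is 2, giving 56.77 kN/m.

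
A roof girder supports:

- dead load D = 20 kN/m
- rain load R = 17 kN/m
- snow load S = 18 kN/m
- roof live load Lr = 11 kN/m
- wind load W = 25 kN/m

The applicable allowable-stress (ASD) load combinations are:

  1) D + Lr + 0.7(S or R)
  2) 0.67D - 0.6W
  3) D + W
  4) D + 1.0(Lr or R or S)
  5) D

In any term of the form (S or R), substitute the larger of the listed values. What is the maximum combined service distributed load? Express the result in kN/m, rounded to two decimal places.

45.00 kN/m

(S or R) → S = 18 kN/m; (Lr or R or S) → S = 18 kN/m.
1) 1.0(20) + 1.0(11) + 0.7(18) = 43.60
2) 0.67(20) - 0.6(25) = -1.60
3) 1.0(20) + 1.0(25) = 45.00
4) 1.0(20) + 1.0(18) = 38.00
5) 1.0(20) = 20.00
The controlling combination is 3, giving 45.00 kN/m.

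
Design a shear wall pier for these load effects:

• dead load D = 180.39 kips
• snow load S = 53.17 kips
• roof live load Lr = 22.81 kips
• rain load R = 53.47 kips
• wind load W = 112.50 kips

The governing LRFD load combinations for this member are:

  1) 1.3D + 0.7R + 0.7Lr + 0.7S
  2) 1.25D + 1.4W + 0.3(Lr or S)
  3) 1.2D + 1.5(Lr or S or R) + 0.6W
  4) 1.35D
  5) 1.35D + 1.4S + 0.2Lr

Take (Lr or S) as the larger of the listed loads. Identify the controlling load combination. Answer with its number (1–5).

Combination 2

(Lr or S) → S = 53.17 kips; (Lr or S or R) → R = 53.47 kips.
1) 1.3(180.39) + 0.7(53.47) + 0.7(22.81) + 0.7(53.17) = 325.12
2) 1.25(180.39) + 1.4(112.50) + 0.3(53.17) = 225.49 + 157.50 + 15.95 = 398.94
3) 1.2(180.39) + 1.5(53.47) + 0.6(112.50) = 364.17
4) 1.35(180.39) = 243.53
5) 1.35(180.39) + 1.4(53.17) + 0.2(22.81) = 243.53 + 74.44 + 4.56 = 322.53
The largest value is 398.94 kips from combination 2.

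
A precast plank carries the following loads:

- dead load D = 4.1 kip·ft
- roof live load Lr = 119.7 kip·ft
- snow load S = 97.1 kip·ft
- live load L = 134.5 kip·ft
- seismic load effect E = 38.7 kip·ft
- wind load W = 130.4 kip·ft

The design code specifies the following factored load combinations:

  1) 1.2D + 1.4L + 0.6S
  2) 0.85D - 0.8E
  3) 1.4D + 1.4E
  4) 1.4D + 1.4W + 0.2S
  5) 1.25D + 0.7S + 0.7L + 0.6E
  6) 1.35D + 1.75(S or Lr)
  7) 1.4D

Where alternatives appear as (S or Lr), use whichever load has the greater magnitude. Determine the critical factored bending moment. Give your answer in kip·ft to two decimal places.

251.48 kip·ft

(S or Lr) → Lr = 119.7 kip·ft.
1) 1.2(4.1) + 1.4(134.5) + 0.6(97.1) = 4.92 + 188.30 + 58.26 = 251.48
2) 0.85(4.1) - 0.8(38.7) = -27.48
3) 1.4(4.1) + 1.4(38.7) = 5.74 + 54.18 = 59.92
4) 1.4(4.1) + 1.4(130.4) + 0.2(97.1) = 5.74 + 182.56 + 19.42 = 207.72
5) 1.25(4.1) + 0.7(97.1) + 0.7(134.5) + 0.6(38.7) = 5.13 + 67.97 + 94.15 + 23.22 = 190.47
6) 1.35(4.1) + 1.75(119.7) = 215.01
7) 1.4(4.1) = 5.74
Combination 1 governs: M_u = 251.48 kip·ft.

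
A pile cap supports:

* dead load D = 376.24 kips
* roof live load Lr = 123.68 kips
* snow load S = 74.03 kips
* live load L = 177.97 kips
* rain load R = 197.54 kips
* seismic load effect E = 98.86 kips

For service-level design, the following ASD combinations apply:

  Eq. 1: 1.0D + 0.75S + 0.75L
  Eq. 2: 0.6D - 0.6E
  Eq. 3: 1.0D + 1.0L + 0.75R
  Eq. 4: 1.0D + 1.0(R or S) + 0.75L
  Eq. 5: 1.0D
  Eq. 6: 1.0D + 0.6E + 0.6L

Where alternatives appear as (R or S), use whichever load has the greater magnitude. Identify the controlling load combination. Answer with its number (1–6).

(R or S) → R = 197.54 kips.
Eq. 1: 1.0(376.24) + 0.75(74.03) + 0.75(177.97) = 376.24 + 55.52 + 133.48 = 565.24
Eq. 2: 0.6(376.24) - 0.6(98.86) = 166.43
Eq. 3: 1.0(376.24) + 1.0(177.97) + 0.75(197.54) = 376.24 + 177.97 + 148.16 = 702.37
Eq. 4: 1.0(376.24) + 1.0(197.54) + 0.75(177.97) = 376.24 + 197.54 + 133.48 = 707.26
Eq. 5: 1.0(376.24) = 376.24
Eq. 6: 1.0(376.24) + 0.6(98.86) + 0.6(177.97) = 376.24 + 59.32 + 106.78 = 542.34
The largest value is 707.26 kips from combination 4.

Combination 4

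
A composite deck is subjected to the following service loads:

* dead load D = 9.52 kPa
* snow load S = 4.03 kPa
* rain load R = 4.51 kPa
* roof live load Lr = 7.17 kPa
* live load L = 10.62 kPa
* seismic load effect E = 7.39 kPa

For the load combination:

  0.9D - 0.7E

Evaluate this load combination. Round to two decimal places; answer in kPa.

0.9(9.52) - 0.7(7.39) = 8.57 - 5.17 = 3.40
p_u = 3.40 kPa.

3.40 kPa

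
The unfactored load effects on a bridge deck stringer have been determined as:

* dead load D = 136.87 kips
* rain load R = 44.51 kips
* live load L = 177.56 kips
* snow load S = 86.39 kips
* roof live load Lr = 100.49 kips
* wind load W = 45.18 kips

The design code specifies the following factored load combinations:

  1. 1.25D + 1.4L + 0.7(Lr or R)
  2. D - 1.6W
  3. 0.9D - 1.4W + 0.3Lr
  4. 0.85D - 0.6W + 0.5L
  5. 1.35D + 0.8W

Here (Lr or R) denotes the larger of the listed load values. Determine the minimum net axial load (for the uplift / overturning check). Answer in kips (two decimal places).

(Lr or R) → Lr = 100.49 kips.
1. 1.25(136.87) + 1.4(177.56) + 0.7(100.49) = 171.09 + 248.58 + 70.34 = 490.01
2. 1.0(136.87) - 1.6(45.18) = 136.87 - 72.29 = 64.58
3. 0.9(136.87) - 1.4(45.18) + 0.3(100.49) = 123.18 - 63.25 + 30.15 = 90.08
4. 0.85(136.87) - 0.6(45.18) + 0.5(177.56) = 116.34 - 27.11 + 88.78 = 178.01
5. 1.35(136.87) + 0.8(45.18) = 220.92
Combination 2 gives the minimum: 64.58 kips.

64.58 kips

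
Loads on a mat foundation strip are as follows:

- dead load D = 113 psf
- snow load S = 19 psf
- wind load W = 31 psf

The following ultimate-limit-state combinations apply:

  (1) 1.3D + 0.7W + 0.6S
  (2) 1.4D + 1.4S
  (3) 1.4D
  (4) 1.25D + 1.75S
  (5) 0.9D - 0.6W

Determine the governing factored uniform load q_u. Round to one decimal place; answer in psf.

(1) 1.3(113) + 0.7(31) + 0.6(19) = 180.0
(2) 1.4(113) + 1.4(19) = 184.8
(3) 1.4(113) = 158.2
(4) 1.25(113) + 1.75(19) = 174.5
(5) 0.9(113) - 0.6(31) = 83.1
Combination 2 governs: q_u = 184.8 psf.

184.8 psf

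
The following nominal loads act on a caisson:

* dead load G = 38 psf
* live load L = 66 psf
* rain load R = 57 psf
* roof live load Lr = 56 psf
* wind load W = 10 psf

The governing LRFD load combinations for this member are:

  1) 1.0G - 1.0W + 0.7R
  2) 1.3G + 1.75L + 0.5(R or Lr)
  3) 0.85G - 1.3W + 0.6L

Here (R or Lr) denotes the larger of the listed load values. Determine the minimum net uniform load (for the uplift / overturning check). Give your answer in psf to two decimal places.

58.90 psf

(R or Lr) → R = 57 psf.
1) 1.0(38) - 1.0(10) + 0.7(57) = 38.00 - 10.00 + 39.90 = 67.90
2) 1.3(38) + 1.75(66) + 0.5(57) = 49.40 + 115.50 + 28.50 = 193.40
3) 0.85(38) - 1.3(10) + 0.6(66) = 32.30 - 13.00 + 39.60 = 58.90
Combination 3 gives the minimum: 58.90 psf.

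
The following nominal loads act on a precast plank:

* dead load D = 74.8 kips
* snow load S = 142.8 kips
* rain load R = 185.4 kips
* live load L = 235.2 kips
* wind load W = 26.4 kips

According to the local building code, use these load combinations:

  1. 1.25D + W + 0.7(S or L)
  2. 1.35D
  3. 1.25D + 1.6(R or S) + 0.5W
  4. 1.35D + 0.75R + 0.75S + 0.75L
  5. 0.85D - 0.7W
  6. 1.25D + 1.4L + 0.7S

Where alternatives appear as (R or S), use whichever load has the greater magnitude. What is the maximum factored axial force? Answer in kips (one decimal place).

523.5 kips

(S or L) → L = 235.2 kips; (R or S) → R = 185.4 kips.
1. 1.25(74.8) + 1.0(26.4) + 0.7(235.2) = 93.5 + 26.4 + 164.6 = 284.5
2. 1.35(74.8) = 101.0
3. 1.25(74.8) + 1.6(185.4) + 0.5(26.4) = 93.5 + 296.6 + 13.2 = 403.3
4. 1.35(74.8) + 0.75(185.4) + 0.75(142.8) + 0.75(235.2) = 523.5
5. 0.85(74.8) - 0.7(26.4) = 63.6 - 18.5 = 45.1
6. 1.25(74.8) + 1.4(235.2) + 0.7(142.8) = 522.7
Combination 4 governs: P_u = 523.5 kips.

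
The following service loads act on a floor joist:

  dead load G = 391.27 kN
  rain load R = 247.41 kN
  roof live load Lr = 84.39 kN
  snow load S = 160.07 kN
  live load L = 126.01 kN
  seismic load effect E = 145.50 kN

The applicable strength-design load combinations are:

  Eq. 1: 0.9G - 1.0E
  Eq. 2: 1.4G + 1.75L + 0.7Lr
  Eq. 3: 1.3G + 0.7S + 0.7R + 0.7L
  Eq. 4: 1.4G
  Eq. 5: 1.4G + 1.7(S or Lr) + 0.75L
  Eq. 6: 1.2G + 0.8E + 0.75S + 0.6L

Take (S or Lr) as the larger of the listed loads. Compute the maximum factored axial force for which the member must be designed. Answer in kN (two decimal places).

914.40 kN

(S or Lr) → S = 160.07 kN.
Eq. 1: 0.9(391.27) - 1.0(145.50) = 206.64
Eq. 2: 1.4(391.27) + 1.75(126.01) + 0.7(84.39) = 827.37
Eq. 3: 1.3(391.27) + 0.7(160.07) + 0.7(247.41) + 0.7(126.01) = 882.09
Eq. 4: 1.4(391.27) = 547.78
Eq. 5: 1.4(391.27) + 1.7(160.07) + 0.75(126.01) = 914.40
Eq. 6: 1.2(391.27) + 0.8(145.50) + 0.75(160.07) + 0.6(126.01) = 781.58
The controlling combination is 5, giving 914.40 kN.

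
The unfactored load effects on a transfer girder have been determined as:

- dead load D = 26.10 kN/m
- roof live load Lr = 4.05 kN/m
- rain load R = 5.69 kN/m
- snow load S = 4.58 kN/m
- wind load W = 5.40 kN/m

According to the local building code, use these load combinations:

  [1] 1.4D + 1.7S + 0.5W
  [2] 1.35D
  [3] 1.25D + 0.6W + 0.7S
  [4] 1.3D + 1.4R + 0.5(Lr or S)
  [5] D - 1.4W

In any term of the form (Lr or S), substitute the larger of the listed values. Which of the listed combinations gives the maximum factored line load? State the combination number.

Combination 1

(Lr or S) → S = 4.58 kN/m.
[1] 1.4(26.10) + 1.7(4.58) + 0.5(5.40) = 47.03
[2] 1.35(26.10) = 35.24
[3] 1.25(26.10) + 0.6(5.40) + 0.7(4.58) = 39.07
[4] 1.3(26.10) + 1.4(5.69) + 0.5(4.58) = 44.19
[5] 1.0(26.10) - 1.4(5.40) = 18.54
The largest value is 47.03 kN/m from combination 1.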